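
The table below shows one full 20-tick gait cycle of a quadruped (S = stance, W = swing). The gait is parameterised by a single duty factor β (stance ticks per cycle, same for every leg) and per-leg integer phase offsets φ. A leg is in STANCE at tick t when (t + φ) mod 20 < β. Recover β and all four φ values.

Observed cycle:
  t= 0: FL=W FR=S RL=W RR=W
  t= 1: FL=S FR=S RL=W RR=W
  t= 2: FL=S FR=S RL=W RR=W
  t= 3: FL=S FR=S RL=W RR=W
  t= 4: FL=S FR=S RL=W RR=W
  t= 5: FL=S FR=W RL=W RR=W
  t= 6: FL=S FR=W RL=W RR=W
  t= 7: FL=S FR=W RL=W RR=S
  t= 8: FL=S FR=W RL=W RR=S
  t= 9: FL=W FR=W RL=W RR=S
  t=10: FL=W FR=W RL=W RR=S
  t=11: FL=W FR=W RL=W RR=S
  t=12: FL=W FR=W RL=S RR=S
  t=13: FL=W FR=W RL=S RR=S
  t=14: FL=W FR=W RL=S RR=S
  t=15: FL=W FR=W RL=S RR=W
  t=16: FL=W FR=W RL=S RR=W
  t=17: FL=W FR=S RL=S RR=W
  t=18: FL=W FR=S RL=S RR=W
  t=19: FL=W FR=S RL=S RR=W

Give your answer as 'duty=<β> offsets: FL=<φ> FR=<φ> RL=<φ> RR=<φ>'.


duty=8 offsets: FL=19 FR=3 RL=8 RR=13

duty β = stance ticks per leg = 8
FL: stance ticks = 8; W→S at t=1 → φ=19
FR: stance ticks = 8; W→S at t=17 → φ=3
RL: stance ticks = 8; W→S at t=12 → φ=8
RR: stance ticks = 8; W→S at t=7 → φ=13


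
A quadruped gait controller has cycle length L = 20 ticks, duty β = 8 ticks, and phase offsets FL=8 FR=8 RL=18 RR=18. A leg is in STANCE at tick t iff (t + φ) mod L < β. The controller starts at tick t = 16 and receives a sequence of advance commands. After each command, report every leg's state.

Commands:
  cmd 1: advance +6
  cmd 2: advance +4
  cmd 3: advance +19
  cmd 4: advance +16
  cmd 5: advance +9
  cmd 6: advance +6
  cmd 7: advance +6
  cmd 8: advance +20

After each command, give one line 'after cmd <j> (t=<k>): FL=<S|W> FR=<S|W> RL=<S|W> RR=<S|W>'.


after cmd 1 (t=22): FL=W FR=W RL=S RR=S
after cmd 2 (t=26): FL=W FR=W RL=S RR=S
after cmd 3 (t=45): FL=W FR=W RL=S RR=S
after cmd 4 (t=61): FL=W FR=W RL=W RR=W
after cmd 5 (t=70): FL=W FR=W RL=W RR=W
after cmd 6 (t=76): FL=S FR=S RL=W RR=W
after cmd 7 (t=82): FL=W FR=W RL=S RR=S
after cmd 8 (t=102): FL=W FR=W RL=S RR=S

start t=16: FL=S FR=S RL=W RR=W
cmd 1: advance +6 → t=22, phase=(10,10,0,0) → FL=W FR=W RL=S RR=S
cmd 2: advance +4 → t=26, phase=(14,14,4,4) → FL=W FR=W RL=S RR=S
cmd 3: advance +19 → t=45, phase=(13,13,3,3) → FL=W FR=W RL=S RR=S
cmd 4: advance +16 → t=61, phase=(9,9,19,19) → FL=W FR=W RL=W RR=W
cmd 5: advance +9 → t=70, phase=(18,18,8,8) → FL=W FR=W RL=W RR=W
cmd 6: advance +6 → t=76, phase=(4,4,14,14) → FL=S FR=S RL=W RR=W
cmd 7: advance +6 → t=82, phase=(10,10,0,0) → FL=W FR=W RL=S RR=S
cmd 8: advance +20 → t=102, phase=(10,10,0,0) → FL=W FR=W RL=S RR=S


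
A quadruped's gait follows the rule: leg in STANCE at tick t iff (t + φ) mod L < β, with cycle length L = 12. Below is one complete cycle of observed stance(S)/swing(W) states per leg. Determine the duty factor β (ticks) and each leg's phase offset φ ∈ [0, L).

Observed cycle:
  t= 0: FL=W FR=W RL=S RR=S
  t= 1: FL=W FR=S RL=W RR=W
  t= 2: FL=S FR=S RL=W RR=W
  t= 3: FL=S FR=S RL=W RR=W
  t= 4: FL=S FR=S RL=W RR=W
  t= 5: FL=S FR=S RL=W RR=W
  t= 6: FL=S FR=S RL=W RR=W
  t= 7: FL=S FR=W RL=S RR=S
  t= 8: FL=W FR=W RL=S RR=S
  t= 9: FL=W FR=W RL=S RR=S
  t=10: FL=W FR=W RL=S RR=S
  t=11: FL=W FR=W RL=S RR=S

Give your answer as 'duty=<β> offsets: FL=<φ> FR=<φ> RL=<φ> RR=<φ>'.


duty=6 offsets: FL=10 FR=11 RL=5 RR=5

duty β = stance ticks per leg = 6
FL: stance ticks = 6; W→S at t=2 → φ=10
FR: stance ticks = 6; W→S at t=1 → φ=11
RL: stance ticks = 6; W→S at t=7 → φ=5
RR: stance ticks = 6; W→S at t=7 → φ=5


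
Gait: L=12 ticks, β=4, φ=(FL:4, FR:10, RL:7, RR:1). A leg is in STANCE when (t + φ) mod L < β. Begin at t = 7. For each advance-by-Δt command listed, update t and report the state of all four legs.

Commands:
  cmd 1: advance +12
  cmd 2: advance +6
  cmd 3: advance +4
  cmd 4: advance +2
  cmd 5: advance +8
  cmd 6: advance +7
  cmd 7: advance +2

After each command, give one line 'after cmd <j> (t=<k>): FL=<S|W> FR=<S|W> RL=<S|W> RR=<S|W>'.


start t=7: FL=W FR=W RL=S RR=W
cmd 1: advance +12 → t=19, phase=(11,5,2,8) → FL=W FR=W RL=S RR=W
cmd 2: advance +6 → t=25, phase=(5,11,8,2) → FL=W FR=W RL=W RR=S
cmd 3: advance +4 → t=29, phase=(9,3,0,6) → FL=W FR=S RL=S RR=W
cmd 4: advance +2 → t=31, phase=(11,5,2,8) → FL=W FR=W RL=S RR=W
cmd 5: advance +8 → t=39, phase=(7,1,10,4) → FL=W FR=S RL=W RR=W
cmd 6: advance +7 → t=46, phase=(2,8,5,11) → FL=S FR=W RL=W RR=W
cmd 7: advance +2 → t=48, phase=(4,10,7,1) → FL=W FR=W RL=W RR=S

after cmd 1 (t=19): FL=W FR=W RL=S RR=W
after cmd 2 (t=25): FL=W FR=W RL=W RR=S
after cmd 3 (t=29): FL=W FR=S RL=S RR=W
after cmd 4 (t=31): FL=W FR=W RL=S RR=W
after cmd 5 (t=39): FL=W FR=S RL=W RR=W
after cmd 6 (t=46): FL=S FR=W RL=W RR=W
after cmd 7 (t=48): FL=W FR=W RL=W RR=S


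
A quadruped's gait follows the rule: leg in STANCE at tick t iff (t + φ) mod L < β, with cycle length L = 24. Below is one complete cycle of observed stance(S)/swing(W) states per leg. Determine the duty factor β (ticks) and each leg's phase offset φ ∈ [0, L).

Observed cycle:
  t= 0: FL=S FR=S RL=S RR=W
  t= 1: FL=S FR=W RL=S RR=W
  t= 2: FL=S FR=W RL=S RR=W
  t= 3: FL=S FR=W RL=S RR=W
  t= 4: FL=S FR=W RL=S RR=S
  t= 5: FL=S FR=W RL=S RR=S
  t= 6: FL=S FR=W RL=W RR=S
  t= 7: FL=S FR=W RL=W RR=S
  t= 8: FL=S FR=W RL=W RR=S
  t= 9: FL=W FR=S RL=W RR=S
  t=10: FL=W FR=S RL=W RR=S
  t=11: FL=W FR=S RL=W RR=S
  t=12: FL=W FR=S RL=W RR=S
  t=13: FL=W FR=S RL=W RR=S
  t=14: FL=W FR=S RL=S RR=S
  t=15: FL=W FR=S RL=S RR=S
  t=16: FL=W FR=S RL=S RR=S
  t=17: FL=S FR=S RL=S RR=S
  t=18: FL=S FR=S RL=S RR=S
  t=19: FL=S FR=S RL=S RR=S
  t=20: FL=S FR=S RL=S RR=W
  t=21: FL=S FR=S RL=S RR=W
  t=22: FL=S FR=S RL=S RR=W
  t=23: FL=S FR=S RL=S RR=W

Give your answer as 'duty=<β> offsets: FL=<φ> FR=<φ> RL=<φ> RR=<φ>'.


duty=16 offsets: FL=7 FR=15 RL=10 RR=20

duty β = stance ticks per leg = 16
FL: stance ticks = 16; W→S at t=17 → φ=7
FR: stance ticks = 16; W→S at t=9 → φ=15
RL: stance ticks = 16; W→S at t=14 → φ=10
RR: stance ticks = 16; W→S at t=4 → φ=20


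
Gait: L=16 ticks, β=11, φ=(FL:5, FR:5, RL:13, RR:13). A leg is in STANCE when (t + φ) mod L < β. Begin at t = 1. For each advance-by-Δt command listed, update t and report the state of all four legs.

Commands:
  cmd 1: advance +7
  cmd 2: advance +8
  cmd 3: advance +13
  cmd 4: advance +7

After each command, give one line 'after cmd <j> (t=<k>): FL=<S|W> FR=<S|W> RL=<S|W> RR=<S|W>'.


after cmd 1 (t=8): FL=W FR=W RL=S RR=S
after cmd 2 (t=16): FL=S FR=S RL=W RR=W
after cmd 3 (t=29): FL=S FR=S RL=S RR=S
after cmd 4 (t=36): FL=S FR=S RL=S RR=S

start t=1: FL=S FR=S RL=W RR=W
cmd 1: advance +7 → t=8, phase=(13,13,5,5) → FL=W FR=W RL=S RR=S
cmd 2: advance +8 → t=16, phase=(5,5,13,13) → FL=S FR=S RL=W RR=W
cmd 3: advance +13 → t=29, phase=(2,2,10,10) → FL=S FR=S RL=S RR=S
cmd 4: advance +7 → t=36, phase=(9,9,1,1) → FL=S FR=S RL=S RR=S


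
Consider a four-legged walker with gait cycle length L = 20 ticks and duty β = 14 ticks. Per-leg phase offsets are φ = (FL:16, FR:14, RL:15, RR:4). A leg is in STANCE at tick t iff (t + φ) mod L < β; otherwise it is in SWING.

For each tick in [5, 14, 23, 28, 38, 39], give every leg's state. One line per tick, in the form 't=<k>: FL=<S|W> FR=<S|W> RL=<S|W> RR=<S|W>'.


t=5: FL=S FR=W RL=S RR=S
t=14: FL=S FR=S RL=S RR=W
t=23: FL=W FR=W RL=W RR=S
t=28: FL=S FR=S RL=S RR=S
t=38: FL=W FR=S RL=S RR=S
t=39: FL=W FR=S RL=W RR=S

t=5: phase=(1,19,0,9) vs β=14 → FL=S FR=W RL=S RR=S
t=14: phase=(10,8,9,18) vs β=14 → FL=S FR=S RL=S RR=W
t=23: phase=(19,17,18,7) vs β=14 → FL=W FR=W RL=W RR=S
t=28: phase=(4,2,3,12) vs β=14 → FL=S FR=S RL=S RR=S
t=38: phase=(14,12,13,2) vs β=14 → FL=W FR=S RL=S RR=S
t=39: phase=(15,13,14,3) vs β=14 → FL=W FR=S RL=W RR=S


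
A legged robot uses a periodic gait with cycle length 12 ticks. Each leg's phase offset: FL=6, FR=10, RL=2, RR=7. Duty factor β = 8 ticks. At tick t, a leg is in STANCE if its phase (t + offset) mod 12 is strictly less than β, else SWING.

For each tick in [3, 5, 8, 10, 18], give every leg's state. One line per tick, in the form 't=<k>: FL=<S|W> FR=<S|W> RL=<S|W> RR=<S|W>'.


t=3: FL=W FR=S RL=S RR=W
t=5: FL=W FR=S RL=S RR=S
t=8: FL=S FR=S RL=W RR=S
t=10: FL=S FR=W RL=S RR=S
t=18: FL=S FR=S RL=W RR=S

t=3: phase=(9,1,5,10) vs β=8 → FL=W FR=S RL=S RR=W
t=5: phase=(11,3,7,0) vs β=8 → FL=W FR=S RL=S RR=S
t=8: phase=(2,6,10,3) vs β=8 → FL=S FR=S RL=W RR=S
t=10: phase=(4,8,0,5) vs β=8 → FL=S FR=W RL=S RR=S
t=18: phase=(0,4,8,1) vs β=8 → FL=S FR=S RL=W RR=S


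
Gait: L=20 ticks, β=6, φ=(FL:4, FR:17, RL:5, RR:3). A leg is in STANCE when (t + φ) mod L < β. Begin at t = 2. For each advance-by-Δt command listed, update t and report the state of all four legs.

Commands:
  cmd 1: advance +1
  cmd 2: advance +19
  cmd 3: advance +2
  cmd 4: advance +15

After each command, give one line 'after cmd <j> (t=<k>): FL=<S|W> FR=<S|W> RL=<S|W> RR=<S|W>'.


after cmd 1 (t=3): FL=W FR=S RL=W RR=W
after cmd 2 (t=22): FL=W FR=W RL=W RR=S
after cmd 3 (t=24): FL=W FR=S RL=W RR=W
after cmd 4 (t=39): FL=S FR=W RL=S RR=S

start t=2: FL=W FR=W RL=W RR=S
cmd 1: advance +1 → t=3, phase=(7,0,8,6) → FL=W FR=S RL=W RR=W
cmd 2: advance +19 → t=22, phase=(6,19,7,5) → FL=W FR=W RL=W RR=S
cmd 3: advance +2 → t=24, phase=(8,1,9,7) → FL=W FR=S RL=W RR=W
cmd 4: advance +15 → t=39, phase=(3,16,4,2) → FL=S FR=W RL=S RR=S


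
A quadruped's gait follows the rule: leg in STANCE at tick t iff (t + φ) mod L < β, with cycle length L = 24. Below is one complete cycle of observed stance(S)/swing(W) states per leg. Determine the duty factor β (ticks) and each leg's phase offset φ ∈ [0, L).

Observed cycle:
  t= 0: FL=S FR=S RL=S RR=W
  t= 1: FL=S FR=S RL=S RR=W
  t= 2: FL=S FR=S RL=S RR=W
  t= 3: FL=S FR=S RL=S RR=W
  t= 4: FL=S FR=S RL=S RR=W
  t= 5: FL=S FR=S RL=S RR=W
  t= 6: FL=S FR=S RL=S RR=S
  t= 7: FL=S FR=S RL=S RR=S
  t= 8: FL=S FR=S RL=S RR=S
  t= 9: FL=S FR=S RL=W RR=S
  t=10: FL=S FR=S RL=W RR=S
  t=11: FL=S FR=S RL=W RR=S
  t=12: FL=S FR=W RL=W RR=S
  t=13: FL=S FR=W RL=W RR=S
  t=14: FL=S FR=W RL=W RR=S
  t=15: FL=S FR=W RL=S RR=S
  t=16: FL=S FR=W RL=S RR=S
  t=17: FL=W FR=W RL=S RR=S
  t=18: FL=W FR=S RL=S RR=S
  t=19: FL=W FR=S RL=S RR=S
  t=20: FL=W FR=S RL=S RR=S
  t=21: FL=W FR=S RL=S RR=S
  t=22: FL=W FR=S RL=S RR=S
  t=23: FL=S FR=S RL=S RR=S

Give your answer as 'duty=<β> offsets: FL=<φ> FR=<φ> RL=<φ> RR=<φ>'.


duty=18 offsets: FL=1 FR=6 RL=9 RR=18

duty β = stance ticks per leg = 18
FL: stance ticks = 18; W→S at t=23 → φ=1
FR: stance ticks = 18; W→S at t=18 → φ=6
RL: stance ticks = 18; W→S at t=15 → φ=9
RR: stance ticks = 18; W→S at t=6 → φ=18


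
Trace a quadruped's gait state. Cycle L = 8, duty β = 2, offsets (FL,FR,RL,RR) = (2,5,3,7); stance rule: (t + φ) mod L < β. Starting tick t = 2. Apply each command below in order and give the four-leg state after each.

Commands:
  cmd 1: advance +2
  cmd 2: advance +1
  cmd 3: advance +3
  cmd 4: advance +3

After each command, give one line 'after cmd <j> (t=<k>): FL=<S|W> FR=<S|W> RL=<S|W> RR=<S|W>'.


after cmd 1 (t=4): FL=W FR=S RL=W RR=W
after cmd 2 (t=5): FL=W FR=W RL=S RR=W
after cmd 3 (t=8): FL=W FR=W RL=W RR=W
after cmd 4 (t=11): FL=W FR=S RL=W RR=W

start t=2: FL=W FR=W RL=W RR=S
cmd 1: advance +2 → t=4, phase=(6,1,7,3) → FL=W FR=S RL=W RR=W
cmd 2: advance +1 → t=5, phase=(7,2,0,4) → FL=W FR=W RL=S RR=W
cmd 3: advance +3 → t=8, phase=(2,5,3,7) → FL=W FR=W RL=W RR=W
cmd 4: advance +3 → t=11, phase=(5,0,6,2) → FL=W FR=S RL=W RR=W


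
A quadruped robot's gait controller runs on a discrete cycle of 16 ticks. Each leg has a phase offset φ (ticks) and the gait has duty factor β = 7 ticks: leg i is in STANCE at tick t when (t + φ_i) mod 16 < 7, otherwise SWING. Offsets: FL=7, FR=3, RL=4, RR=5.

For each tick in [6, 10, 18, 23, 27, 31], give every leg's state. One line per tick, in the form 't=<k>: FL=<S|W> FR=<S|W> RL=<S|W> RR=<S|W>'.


t=6: phase=(13,9,10,11) vs β=7 → FL=W FR=W RL=W RR=W
t=10: phase=(1,13,14,15) vs β=7 → FL=S FR=W RL=W RR=W
t=18: phase=(9,5,6,7) vs β=7 → FL=W FR=S RL=S RR=W
t=23: phase=(14,10,11,12) vs β=7 → FL=W FR=W RL=W RR=W
t=27: phase=(2,14,15,0) vs β=7 → FL=S FR=W RL=W RR=S
t=31: phase=(6,2,3,4) vs β=7 → FL=S FR=S RL=S RR=S

t=6: FL=W FR=W RL=W RR=W
t=10: FL=S FR=W RL=W RR=W
t=18: FL=W FR=S RL=S RR=W
t=23: FL=W FR=W RL=W RR=W
t=27: FL=S FR=W RL=W RR=S
t=31: FL=S FR=S RL=S RR=S


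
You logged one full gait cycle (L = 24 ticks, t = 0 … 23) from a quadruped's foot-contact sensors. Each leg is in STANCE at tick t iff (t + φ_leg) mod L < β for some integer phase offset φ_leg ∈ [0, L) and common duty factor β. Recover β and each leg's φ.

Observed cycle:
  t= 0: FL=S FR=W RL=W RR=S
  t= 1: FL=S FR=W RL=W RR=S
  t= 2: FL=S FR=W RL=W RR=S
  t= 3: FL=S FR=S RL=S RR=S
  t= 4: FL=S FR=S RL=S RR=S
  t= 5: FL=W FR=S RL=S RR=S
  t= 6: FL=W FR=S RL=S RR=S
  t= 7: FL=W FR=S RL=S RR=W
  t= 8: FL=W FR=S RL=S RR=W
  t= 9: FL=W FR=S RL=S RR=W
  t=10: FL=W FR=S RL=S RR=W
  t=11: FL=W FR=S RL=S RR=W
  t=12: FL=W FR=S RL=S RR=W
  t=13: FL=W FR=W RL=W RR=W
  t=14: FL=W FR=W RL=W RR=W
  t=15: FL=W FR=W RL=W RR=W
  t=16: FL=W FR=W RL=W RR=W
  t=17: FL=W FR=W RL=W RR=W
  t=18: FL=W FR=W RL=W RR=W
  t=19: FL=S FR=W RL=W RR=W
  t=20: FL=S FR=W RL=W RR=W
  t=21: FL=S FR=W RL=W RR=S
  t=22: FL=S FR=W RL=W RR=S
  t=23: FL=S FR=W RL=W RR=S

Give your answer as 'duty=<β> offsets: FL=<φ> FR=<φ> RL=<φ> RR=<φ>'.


duty β = stance ticks per leg = 10
FL: stance ticks = 10; W→S at t=19 → φ=5
FR: stance ticks = 10; W→S at t=3 → φ=21
RL: stance ticks = 10; W→S at t=3 → φ=21
RR: stance ticks = 10; W→S at t=21 → φ=3

duty=10 offsets: FL=5 FR=21 RL=21 RR=3


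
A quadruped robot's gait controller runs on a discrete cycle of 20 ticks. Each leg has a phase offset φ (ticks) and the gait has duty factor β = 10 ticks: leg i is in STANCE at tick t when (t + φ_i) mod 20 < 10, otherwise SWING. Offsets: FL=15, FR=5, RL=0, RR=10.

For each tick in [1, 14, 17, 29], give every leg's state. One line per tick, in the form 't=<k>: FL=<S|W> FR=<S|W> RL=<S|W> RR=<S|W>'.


t=1: phase=(16,6,1,11) vs β=10 → FL=W FR=S RL=S RR=W
t=14: phase=(9,19,14,4) vs β=10 → FL=S FR=W RL=W RR=S
t=17: phase=(12,2,17,7) vs β=10 → FL=W FR=S RL=W RR=S
t=29: phase=(4,14,9,19) vs β=10 → FL=S FR=W RL=S RR=W

t=1: FL=W FR=S RL=S RR=W
t=14: FL=S FR=W RL=W RR=S
t=17: FL=W FR=S RL=W RR=S
t=29: FL=S FR=W RL=S RR=W


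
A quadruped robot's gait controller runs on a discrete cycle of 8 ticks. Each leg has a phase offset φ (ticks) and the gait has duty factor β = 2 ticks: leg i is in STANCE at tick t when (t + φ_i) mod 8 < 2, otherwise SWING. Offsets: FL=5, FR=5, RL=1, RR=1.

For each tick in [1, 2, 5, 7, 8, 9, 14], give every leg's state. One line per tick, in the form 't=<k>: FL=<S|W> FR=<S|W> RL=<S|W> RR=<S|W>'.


t=1: FL=W FR=W RL=W RR=W
t=2: FL=W FR=W RL=W RR=W
t=5: FL=W FR=W RL=W RR=W
t=7: FL=W FR=W RL=S RR=S
t=8: FL=W FR=W RL=S RR=S
t=9: FL=W FR=W RL=W RR=W
t=14: FL=W FR=W RL=W RR=W

t=1: phase=(6,6,2,2) vs β=2 → FL=W FR=W RL=W RR=W
t=2: phase=(7,7,3,3) vs β=2 → FL=W FR=W RL=W RR=W
t=5: phase=(2,2,6,6) vs β=2 → FL=W FR=W RL=W RR=W
t=7: phase=(4,4,0,0) vs β=2 → FL=W FR=W RL=S RR=S
t=8: phase=(5,5,1,1) vs β=2 → FL=W FR=W RL=S RR=S
t=9: phase=(6,6,2,2) vs β=2 → FL=W FR=W RL=W RR=W
t=14: phase=(3,3,7,7) vs β=2 → FL=W FR=W RL=W RR=W


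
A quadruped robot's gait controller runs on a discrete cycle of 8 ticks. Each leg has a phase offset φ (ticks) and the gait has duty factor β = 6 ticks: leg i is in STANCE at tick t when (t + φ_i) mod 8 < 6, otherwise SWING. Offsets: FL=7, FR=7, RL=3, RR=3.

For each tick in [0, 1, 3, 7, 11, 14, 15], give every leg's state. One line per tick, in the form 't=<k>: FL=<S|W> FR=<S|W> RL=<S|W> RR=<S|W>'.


t=0: FL=W FR=W RL=S RR=S
t=1: FL=S FR=S RL=S RR=S
t=3: FL=S FR=S RL=W RR=W
t=7: FL=W FR=W RL=S RR=S
t=11: FL=S FR=S RL=W RR=W
t=14: FL=S FR=S RL=S RR=S
t=15: FL=W FR=W RL=S RR=S

t=0: phase=(7,7,3,3) vs β=6 → FL=W FR=W RL=S RR=S
t=1: phase=(0,0,4,4) vs β=6 → FL=S FR=S RL=S RR=S
t=3: phase=(2,2,6,6) vs β=6 → FL=S FR=S RL=W RR=W
t=7: phase=(6,6,2,2) vs β=6 → FL=W FR=W RL=S RR=S
t=11: phase=(2,2,6,6) vs β=6 → FL=S FR=S RL=W RR=W
t=14: phase=(5,5,1,1) vs β=6 → FL=S FR=S RL=S RR=S
t=15: phase=(6,6,2,2) vs β=6 → FL=W FR=W RL=S RR=S


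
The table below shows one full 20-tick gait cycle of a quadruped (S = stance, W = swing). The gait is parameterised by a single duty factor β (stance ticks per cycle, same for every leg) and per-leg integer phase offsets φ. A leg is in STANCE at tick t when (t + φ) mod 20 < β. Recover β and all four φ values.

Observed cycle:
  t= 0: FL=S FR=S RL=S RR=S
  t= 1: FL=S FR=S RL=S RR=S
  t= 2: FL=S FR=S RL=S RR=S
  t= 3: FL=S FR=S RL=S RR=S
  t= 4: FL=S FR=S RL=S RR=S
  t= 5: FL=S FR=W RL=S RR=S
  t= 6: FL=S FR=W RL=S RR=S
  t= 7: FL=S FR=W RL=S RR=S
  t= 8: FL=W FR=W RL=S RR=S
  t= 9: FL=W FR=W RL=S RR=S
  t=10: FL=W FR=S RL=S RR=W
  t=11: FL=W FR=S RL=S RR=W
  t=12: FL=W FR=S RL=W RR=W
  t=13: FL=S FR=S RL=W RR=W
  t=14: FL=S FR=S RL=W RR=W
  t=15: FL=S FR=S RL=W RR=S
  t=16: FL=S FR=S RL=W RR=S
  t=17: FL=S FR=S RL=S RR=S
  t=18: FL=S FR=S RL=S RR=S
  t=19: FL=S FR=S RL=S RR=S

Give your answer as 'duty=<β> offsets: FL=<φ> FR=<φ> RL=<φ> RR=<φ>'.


duty=15 offsets: FL=7 FR=10 RL=3 RR=5

duty β = stance ticks per leg = 15
FL: stance ticks = 15; W→S at t=13 → φ=7
FR: stance ticks = 15; W→S at t=10 → φ=10
RL: stance ticks = 15; W→S at t=17 → φ=3
RR: stance ticks = 15; W→S at t=15 → φ=5


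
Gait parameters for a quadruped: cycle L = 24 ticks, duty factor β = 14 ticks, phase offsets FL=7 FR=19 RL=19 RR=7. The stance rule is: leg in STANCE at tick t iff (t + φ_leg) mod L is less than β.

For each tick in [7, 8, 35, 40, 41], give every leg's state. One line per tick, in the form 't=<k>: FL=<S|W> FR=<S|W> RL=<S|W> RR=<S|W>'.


t=7: FL=W FR=S RL=S RR=W
t=8: FL=W FR=S RL=S RR=W
t=35: FL=W FR=S RL=S RR=W
t=40: FL=W FR=S RL=S RR=W
t=41: FL=S FR=S RL=S RR=S

t=7: phase=(14,2,2,14) vs β=14 → FL=W FR=S RL=S RR=W
t=8: phase=(15,3,3,15) vs β=14 → FL=W FR=S RL=S RR=W
t=35: phase=(18,6,6,18) vs β=14 → FL=W FR=S RL=S RR=W
t=40: phase=(23,11,11,23) vs β=14 → FL=W FR=S RL=S RR=W
t=41: phase=(0,12,12,0) vs β=14 → FL=S FR=S RL=S RR=S


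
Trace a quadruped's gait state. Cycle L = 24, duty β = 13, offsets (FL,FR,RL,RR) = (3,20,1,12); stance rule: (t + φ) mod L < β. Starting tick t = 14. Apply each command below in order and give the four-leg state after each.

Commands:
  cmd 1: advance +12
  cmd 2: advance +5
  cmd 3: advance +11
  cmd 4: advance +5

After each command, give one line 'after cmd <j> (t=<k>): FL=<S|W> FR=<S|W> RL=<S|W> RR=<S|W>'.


after cmd 1 (t=26): FL=S FR=W RL=S RR=W
after cmd 2 (t=31): FL=S FR=S RL=S RR=W
after cmd 3 (t=42): FL=W FR=W RL=W RR=S
after cmd 4 (t=47): FL=S FR=W RL=S RR=S

start t=14: FL=W FR=S RL=W RR=S
cmd 1: advance +12 → t=26, phase=(5,22,3,14) → FL=S FR=W RL=S RR=W
cmd 2: advance +5 → t=31, phase=(10,3,8,19) → FL=S FR=S RL=S RR=W
cmd 3: advance +11 → t=42, phase=(21,14,19,6) → FL=W FR=W RL=W RR=S
cmd 4: advance +5 → t=47, phase=(2,19,0,11) → FL=S FR=W RL=S RR=S


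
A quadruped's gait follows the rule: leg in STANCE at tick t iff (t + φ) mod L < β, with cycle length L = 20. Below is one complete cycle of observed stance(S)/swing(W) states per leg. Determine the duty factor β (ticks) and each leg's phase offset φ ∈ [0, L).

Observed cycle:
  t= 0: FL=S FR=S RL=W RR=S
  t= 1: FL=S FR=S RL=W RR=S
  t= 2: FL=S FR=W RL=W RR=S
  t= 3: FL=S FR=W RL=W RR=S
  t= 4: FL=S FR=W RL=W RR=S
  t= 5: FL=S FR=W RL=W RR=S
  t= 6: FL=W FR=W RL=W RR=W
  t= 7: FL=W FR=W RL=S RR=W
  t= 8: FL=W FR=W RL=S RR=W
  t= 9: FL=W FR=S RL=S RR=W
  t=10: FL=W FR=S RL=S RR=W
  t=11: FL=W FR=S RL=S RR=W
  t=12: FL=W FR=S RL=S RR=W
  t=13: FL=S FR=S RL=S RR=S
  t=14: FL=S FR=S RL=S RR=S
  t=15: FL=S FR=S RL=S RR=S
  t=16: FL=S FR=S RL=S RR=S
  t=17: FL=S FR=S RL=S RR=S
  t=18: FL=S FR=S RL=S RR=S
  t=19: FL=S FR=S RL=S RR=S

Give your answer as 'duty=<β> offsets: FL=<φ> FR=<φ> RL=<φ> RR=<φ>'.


duty β = stance ticks per leg = 13
FL: stance ticks = 13; W→S at t=13 → φ=7
FR: stance ticks = 13; W→S at t=9 → φ=11
RL: stance ticks = 13; W→S at t=7 → φ=13
RR: stance ticks = 13; W→S at t=13 → φ=7

duty=13 offsets: FL=7 FR=11 RL=13 RR=7


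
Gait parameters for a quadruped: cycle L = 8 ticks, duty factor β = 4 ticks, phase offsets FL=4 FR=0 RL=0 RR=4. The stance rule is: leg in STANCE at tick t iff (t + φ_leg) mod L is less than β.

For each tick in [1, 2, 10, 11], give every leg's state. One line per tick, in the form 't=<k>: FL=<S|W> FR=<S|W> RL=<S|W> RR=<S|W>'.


t=1: phase=(5,1,1,5) vs β=4 → FL=W FR=S RL=S RR=W
t=2: phase=(6,2,2,6) vs β=4 → FL=W FR=S RL=S RR=W
t=10: phase=(6,2,2,6) vs β=4 → FL=W FR=S RL=S RR=W
t=11: phase=(7,3,3,7) vs β=4 → FL=W FR=S RL=S RR=W

t=1: FL=W FR=S RL=S RR=W
t=2: FL=W FR=S RL=S RR=W
t=10: FL=W FR=S RL=S RR=W
t=11: FL=W FR=S RL=S RR=W


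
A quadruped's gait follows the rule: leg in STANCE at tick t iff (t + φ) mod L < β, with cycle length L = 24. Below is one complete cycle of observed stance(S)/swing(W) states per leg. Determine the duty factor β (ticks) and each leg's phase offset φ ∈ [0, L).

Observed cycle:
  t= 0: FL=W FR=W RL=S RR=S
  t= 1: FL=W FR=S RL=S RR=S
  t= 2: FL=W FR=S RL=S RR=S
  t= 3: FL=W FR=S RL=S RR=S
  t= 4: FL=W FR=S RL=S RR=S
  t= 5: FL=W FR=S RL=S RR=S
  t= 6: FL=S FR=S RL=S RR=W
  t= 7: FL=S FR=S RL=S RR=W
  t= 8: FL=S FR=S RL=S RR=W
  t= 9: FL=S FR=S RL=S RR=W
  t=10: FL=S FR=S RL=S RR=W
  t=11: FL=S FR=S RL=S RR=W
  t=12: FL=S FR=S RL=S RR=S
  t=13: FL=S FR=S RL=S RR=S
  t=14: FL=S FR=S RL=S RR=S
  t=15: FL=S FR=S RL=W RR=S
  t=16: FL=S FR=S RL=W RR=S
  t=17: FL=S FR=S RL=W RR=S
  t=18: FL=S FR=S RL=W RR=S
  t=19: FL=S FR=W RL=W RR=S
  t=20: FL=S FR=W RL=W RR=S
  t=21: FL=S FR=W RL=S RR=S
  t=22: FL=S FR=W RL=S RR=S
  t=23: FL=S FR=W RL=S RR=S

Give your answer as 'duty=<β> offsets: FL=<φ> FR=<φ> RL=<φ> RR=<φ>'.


duty β = stance ticks per leg = 18
FL: stance ticks = 18; W→S at t=6 → φ=18
FR: stance ticks = 18; W→S at t=1 → φ=23
RL: stance ticks = 18; W→S at t=21 → φ=3
RR: stance ticks = 18; W→S at t=12 → φ=12

duty=18 offsets: FL=18 FR=23 RL=3 RR=12


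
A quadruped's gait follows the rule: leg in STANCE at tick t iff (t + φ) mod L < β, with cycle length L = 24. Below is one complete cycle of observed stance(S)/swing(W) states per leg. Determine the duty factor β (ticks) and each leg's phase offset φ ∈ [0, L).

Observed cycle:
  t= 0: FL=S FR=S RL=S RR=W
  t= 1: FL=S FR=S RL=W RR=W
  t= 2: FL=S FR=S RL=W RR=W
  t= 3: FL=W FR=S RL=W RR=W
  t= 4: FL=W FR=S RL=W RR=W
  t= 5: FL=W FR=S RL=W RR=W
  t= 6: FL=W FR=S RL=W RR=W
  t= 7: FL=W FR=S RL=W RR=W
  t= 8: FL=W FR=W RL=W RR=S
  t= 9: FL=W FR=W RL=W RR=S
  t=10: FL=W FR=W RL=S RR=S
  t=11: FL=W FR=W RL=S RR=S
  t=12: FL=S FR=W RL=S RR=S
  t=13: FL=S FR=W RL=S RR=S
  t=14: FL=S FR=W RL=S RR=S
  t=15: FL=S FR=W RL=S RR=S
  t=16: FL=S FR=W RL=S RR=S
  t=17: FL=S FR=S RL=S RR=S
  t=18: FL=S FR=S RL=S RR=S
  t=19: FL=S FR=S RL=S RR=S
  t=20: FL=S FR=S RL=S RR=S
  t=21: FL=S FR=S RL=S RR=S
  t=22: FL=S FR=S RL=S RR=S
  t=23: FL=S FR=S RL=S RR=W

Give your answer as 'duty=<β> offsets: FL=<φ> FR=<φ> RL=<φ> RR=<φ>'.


duty=15 offsets: FL=12 FR=7 RL=14 RR=16

duty β = stance ticks per leg = 15
FL: stance ticks = 15; W→S at t=12 → φ=12
FR: stance ticks = 15; W→S at t=17 → φ=7
RL: stance ticks = 15; W→S at t=10 → φ=14
RR: stance ticks = 15; W→S at t=8 → φ=16


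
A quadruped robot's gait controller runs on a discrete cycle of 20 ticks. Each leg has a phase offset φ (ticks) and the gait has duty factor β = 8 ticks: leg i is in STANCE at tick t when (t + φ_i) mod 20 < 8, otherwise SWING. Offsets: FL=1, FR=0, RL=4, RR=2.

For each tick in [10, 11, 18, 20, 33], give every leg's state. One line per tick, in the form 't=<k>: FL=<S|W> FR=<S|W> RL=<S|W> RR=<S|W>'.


t=10: FL=W FR=W RL=W RR=W
t=11: FL=W FR=W RL=W RR=W
t=18: FL=W FR=W RL=S RR=S
t=20: FL=S FR=S RL=S RR=S
t=33: FL=W FR=W RL=W RR=W

t=10: phase=(11,10,14,12) vs β=8 → FL=W FR=W RL=W RR=W
t=11: phase=(12,11,15,13) vs β=8 → FL=W FR=W RL=W RR=W
t=18: phase=(19,18,2,0) vs β=8 → FL=W FR=W RL=S RR=S
t=20: phase=(1,0,4,2) vs β=8 → FL=S FR=S RL=S RR=S
t=33: phase=(14,13,17,15) vs β=8 → FL=W FR=W RL=W RR=W


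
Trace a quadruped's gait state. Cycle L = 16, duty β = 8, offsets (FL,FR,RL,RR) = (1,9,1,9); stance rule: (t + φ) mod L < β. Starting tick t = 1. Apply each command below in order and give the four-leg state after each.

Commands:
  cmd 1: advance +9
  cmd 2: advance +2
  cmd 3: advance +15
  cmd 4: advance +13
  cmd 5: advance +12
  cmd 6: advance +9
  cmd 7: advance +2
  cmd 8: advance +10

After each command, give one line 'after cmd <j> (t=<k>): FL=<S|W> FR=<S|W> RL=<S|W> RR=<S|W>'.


after cmd 1 (t=10): FL=W FR=S RL=W RR=S
after cmd 2 (t=12): FL=W FR=S RL=W RR=S
after cmd 3 (t=27): FL=W FR=S RL=W RR=S
after cmd 4 (t=40): FL=W FR=S RL=W RR=S
after cmd 5 (t=52): FL=S FR=W RL=S RR=W
after cmd 6 (t=61): FL=W FR=S RL=W RR=S
after cmd 7 (t=63): FL=S FR=W RL=S RR=W
after cmd 8 (t=73): FL=W FR=S RL=W RR=S

start t=1: FL=S FR=W RL=S RR=W
cmd 1: advance +9 → t=10, phase=(11,3,11,3) → FL=W FR=S RL=W RR=S
cmd 2: advance +2 → t=12, phase=(13,5,13,5) → FL=W FR=S RL=W RR=S
cmd 3: advance +15 → t=27, phase=(12,4,12,4) → FL=W FR=S RL=W RR=S
cmd 4: advance +13 → t=40, phase=(9,1,9,1) → FL=W FR=S RL=W RR=S
cmd 5: advance +12 → t=52, phase=(5,13,5,13) → FL=S FR=W RL=S RR=W
cmd 6: advance +9 → t=61, phase=(14,6,14,6) → FL=W FR=S RL=W RR=S
cmd 7: advance +2 → t=63, phase=(0,8,0,8) → FL=S FR=W RL=S RR=W
cmd 8: advance +10 → t=73, phase=(10,2,10,2) → FL=W FR=S RL=W RR=S


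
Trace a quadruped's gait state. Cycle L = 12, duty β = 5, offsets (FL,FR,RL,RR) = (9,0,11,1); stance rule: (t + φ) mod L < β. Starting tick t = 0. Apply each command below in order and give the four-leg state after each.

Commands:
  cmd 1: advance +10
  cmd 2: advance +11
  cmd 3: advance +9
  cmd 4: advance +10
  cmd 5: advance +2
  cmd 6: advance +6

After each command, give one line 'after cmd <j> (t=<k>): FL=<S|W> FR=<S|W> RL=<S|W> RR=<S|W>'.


after cmd 1 (t=10): FL=W FR=W RL=W RR=W
after cmd 2 (t=21): FL=W FR=W RL=W RR=W
after cmd 3 (t=30): FL=S FR=W RL=W RR=W
after cmd 4 (t=40): FL=S FR=S RL=S RR=W
after cmd 5 (t=42): FL=S FR=W RL=W RR=W
after cmd 6 (t=48): FL=W FR=S RL=W RR=S

start t=0: FL=W FR=S RL=W RR=S
cmd 1: advance +10 → t=10, phase=(7,10,9,11) → FL=W FR=W RL=W RR=W
cmd 2: advance +11 → t=21, phase=(6,9,8,10) → FL=W FR=W RL=W RR=W
cmd 3: advance +9 → t=30, phase=(3,6,5,7) → FL=S FR=W RL=W RR=W
cmd 4: advance +10 → t=40, phase=(1,4,3,5) → FL=S FR=S RL=S RR=W
cmd 5: advance +2 → t=42, phase=(3,6,5,7) → FL=S FR=W RL=W RR=W
cmd 6: advance +6 → t=48, phase=(9,0,11,1) → FL=W FR=S RL=W RR=S


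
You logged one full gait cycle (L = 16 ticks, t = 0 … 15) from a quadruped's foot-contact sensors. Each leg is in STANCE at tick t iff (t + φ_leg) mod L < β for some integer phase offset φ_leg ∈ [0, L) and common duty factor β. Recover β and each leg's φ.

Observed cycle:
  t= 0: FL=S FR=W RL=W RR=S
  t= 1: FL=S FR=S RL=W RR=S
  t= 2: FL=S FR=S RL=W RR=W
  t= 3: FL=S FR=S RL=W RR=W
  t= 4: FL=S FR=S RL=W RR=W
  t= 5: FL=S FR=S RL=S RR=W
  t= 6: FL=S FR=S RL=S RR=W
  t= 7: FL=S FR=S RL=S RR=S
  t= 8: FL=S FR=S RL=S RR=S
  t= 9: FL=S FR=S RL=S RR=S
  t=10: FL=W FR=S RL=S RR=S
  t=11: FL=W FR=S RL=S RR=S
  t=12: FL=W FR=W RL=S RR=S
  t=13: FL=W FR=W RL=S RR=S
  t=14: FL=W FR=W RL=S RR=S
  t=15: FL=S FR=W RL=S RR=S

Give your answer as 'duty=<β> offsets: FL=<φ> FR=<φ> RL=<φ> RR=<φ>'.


duty=11 offsets: FL=1 FR=15 RL=11 RR=9

duty β = stance ticks per leg = 11
FL: stance ticks = 11; W→S at t=15 → φ=1
FR: stance ticks = 11; W→S at t=1 → φ=15
RL: stance ticks = 11; W→S at t=5 → φ=11
RR: stance ticks = 11; W→S at t=7 → φ=9


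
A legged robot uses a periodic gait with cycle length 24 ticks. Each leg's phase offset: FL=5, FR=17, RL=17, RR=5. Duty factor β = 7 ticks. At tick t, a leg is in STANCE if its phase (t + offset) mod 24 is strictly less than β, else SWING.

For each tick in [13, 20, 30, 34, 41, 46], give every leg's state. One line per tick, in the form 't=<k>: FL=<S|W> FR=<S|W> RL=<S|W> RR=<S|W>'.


t=13: FL=W FR=S RL=S RR=W
t=20: FL=S FR=W RL=W RR=S
t=30: FL=W FR=W RL=W RR=W
t=34: FL=W FR=S RL=S RR=W
t=41: FL=W FR=W RL=W RR=W
t=46: FL=S FR=W RL=W RR=S

t=13: phase=(18,6,6,18) vs β=7 → FL=W FR=S RL=S RR=W
t=20: phase=(1,13,13,1) vs β=7 → FL=S FR=W RL=W RR=S
t=30: phase=(11,23,23,11) vs β=7 → FL=W FR=W RL=W RR=W
t=34: phase=(15,3,3,15) vs β=7 → FL=W FR=S RL=S RR=W
t=41: phase=(22,10,10,22) vs β=7 → FL=W FR=W RL=W RR=W
t=46: phase=(3,15,15,3) vs β=7 → FL=S FR=W RL=W RR=S


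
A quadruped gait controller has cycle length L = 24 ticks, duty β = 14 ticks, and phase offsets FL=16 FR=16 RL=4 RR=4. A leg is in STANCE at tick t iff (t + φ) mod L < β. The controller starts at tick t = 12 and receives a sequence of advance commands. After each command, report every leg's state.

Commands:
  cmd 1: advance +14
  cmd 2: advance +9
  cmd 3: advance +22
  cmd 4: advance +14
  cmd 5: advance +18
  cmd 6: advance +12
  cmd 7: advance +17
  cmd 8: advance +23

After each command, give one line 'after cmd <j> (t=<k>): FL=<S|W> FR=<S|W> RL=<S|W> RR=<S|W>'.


after cmd 1 (t=26): FL=W FR=W RL=S RR=S
after cmd 2 (t=35): FL=S FR=S RL=W RR=W
after cmd 3 (t=57): FL=S FR=S RL=S RR=S
after cmd 4 (t=71): FL=W FR=W RL=S RR=S
after cmd 5 (t=89): FL=S FR=S RL=W RR=W
after cmd 6 (t=101): FL=W FR=W RL=S RR=S
after cmd 7 (t=118): FL=W FR=W RL=S RR=S
after cmd 8 (t=141): FL=S FR=S RL=S RR=S

start t=12: FL=S FR=S RL=W RR=W
cmd 1: advance +14 → t=26, phase=(18,18,6,6) → FL=W FR=W RL=S RR=S
cmd 2: advance +9 → t=35, phase=(3,3,15,15) → FL=S FR=S RL=W RR=W
cmd 3: advance +22 → t=57, phase=(1,1,13,13) → FL=S FR=S RL=S RR=S
cmd 4: advance +14 → t=71, phase=(15,15,3,3) → FL=W FR=W RL=S RR=S
cmd 5: advance +18 → t=89, phase=(9,9,21,21) → FL=S FR=S RL=W RR=W
cmd 6: advance +12 → t=101, phase=(21,21,9,9) → FL=W FR=W RL=S RR=S
cmd 7: advance +17 → t=118, phase=(14,14,2,2) → FL=W FR=W RL=S RR=S
cmd 8: advance +23 → t=141, phase=(13,13,1,1) → FL=S FR=S RL=S RR=S


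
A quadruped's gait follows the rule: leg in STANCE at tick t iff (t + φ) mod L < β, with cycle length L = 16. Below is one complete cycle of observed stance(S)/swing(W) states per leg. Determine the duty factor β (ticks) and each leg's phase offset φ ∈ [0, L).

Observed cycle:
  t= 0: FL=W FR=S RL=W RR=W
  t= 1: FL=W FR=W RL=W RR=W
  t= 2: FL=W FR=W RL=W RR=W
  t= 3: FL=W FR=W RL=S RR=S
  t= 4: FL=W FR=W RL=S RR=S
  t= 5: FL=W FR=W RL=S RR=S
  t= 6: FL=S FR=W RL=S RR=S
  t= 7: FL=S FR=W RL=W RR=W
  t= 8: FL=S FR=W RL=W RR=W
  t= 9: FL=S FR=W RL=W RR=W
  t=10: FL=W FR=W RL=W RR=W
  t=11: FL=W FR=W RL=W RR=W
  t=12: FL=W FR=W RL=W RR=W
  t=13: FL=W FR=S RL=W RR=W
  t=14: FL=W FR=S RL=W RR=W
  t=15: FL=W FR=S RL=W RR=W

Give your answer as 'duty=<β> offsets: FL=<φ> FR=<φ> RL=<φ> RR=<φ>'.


duty=4 offsets: FL=10 FR=3 RL=13 RR=13

duty β = stance ticks per leg = 4
FL: stance ticks = 4; W→S at t=6 → φ=10
FR: stance ticks = 4; W→S at t=13 → φ=3
RL: stance ticks = 4; W→S at t=3 → φ=13
RR: stance ticks = 4; W→S at t=3 → φ=13


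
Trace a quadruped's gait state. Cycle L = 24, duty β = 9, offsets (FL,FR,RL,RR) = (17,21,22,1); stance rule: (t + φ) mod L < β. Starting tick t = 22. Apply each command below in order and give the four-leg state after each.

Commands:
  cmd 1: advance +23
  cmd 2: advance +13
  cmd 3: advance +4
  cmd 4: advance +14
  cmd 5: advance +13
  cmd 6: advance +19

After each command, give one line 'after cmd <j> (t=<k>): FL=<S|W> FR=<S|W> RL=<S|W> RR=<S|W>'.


start t=22: FL=W FR=W RL=W RR=W
cmd 1: advance +23 → t=45, phase=(14,18,19,22) → FL=W FR=W RL=W RR=W
cmd 2: advance +13 → t=58, phase=(3,7,8,11) → FL=S FR=S RL=S RR=W
cmd 3: advance +4 → t=62, phase=(7,11,12,15) → FL=S FR=W RL=W RR=W
cmd 4: advance +14 → t=76, phase=(21,1,2,5) → FL=W FR=S RL=S RR=S
cmd 5: advance +13 → t=89, phase=(10,14,15,18) → FL=W FR=W RL=W RR=W
cmd 6: advance +19 → t=108, phase=(5,9,10,13) → FL=S FR=W RL=W RR=W

after cmd 1 (t=45): FL=W FR=W RL=W RR=W
after cmd 2 (t=58): FL=S FR=S RL=S RR=W
after cmd 3 (t=62): FL=S FR=W RL=W RR=W
after cmd 4 (t=76): FL=W FR=S RL=S RR=S
after cmd 5 (t=89): FL=W FR=W RL=W RR=W
after cmd 6 (t=108): FL=S FR=W RL=W RR=W


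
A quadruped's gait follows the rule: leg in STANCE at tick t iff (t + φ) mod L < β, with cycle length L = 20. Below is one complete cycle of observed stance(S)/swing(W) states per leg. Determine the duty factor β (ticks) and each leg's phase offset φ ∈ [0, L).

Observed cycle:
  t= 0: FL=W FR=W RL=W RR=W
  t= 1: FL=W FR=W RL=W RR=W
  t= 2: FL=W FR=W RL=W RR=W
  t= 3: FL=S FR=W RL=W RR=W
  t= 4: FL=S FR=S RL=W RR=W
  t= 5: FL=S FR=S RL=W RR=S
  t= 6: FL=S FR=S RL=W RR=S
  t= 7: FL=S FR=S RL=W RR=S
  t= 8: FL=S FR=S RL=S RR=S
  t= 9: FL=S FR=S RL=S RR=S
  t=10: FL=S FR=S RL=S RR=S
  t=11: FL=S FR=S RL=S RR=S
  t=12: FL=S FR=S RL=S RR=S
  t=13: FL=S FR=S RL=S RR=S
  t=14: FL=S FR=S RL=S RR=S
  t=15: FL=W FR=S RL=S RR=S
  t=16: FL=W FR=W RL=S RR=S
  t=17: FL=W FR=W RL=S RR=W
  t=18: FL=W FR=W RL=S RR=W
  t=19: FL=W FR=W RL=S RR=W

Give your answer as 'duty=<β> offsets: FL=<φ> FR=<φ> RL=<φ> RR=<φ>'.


duty β = stance ticks per leg = 12
FL: stance ticks = 12; W→S at t=3 → φ=17
FR: stance ticks = 12; W→S at t=4 → φ=16
RL: stance ticks = 12; W→S at t=8 → φ=12
RR: stance ticks = 12; W→S at t=5 → φ=15

duty=12 offsets: FL=17 FR=16 RL=12 RR=15


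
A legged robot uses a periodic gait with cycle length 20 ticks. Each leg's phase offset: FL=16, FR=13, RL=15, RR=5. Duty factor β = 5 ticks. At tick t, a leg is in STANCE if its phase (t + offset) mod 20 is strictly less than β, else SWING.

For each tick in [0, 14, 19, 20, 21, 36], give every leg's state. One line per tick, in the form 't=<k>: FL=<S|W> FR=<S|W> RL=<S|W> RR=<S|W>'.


t=0: FL=W FR=W RL=W RR=W
t=14: FL=W FR=W RL=W RR=W
t=19: FL=W FR=W RL=W RR=S
t=20: FL=W FR=W RL=W RR=W
t=21: FL=W FR=W RL=W RR=W
t=36: FL=W FR=W RL=W RR=S

t=0: phase=(16,13,15,5) vs β=5 → FL=W FR=W RL=W RR=W
t=14: phase=(10,7,9,19) vs β=5 → FL=W FR=W RL=W RR=W
t=19: phase=(15,12,14,4) vs β=5 → FL=W FR=W RL=W RR=S
t=20: phase=(16,13,15,5) vs β=5 → FL=W FR=W RL=W RR=W
t=21: phase=(17,14,16,6) vs β=5 → FL=W FR=W RL=W RR=W
t=36: phase=(12,9,11,1) vs β=5 → FL=W FR=W RL=W RR=S


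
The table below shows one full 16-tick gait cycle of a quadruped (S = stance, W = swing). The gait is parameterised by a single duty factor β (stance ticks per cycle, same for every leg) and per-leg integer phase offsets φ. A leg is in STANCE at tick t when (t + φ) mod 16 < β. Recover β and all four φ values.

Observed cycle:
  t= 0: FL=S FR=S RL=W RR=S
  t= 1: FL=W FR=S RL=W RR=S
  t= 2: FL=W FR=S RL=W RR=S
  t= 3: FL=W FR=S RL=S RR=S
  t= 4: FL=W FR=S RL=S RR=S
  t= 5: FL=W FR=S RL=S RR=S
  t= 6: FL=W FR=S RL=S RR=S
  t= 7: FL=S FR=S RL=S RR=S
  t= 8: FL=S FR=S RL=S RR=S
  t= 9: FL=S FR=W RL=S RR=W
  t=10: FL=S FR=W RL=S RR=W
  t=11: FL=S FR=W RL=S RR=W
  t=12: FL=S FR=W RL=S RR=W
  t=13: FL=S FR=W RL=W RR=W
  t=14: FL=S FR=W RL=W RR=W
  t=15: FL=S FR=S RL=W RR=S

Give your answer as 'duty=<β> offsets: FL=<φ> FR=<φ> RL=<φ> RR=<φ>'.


duty=10 offsets: FL=9 FR=1 RL=13 RR=1

duty β = stance ticks per leg = 10
FL: stance ticks = 10; W→S at t=7 → φ=9
FR: stance ticks = 10; W→S at t=15 → φ=1
RL: stance ticks = 10; W→S at t=3 → φ=13
RR: stance ticks = 10; W→S at t=15 → φ=1


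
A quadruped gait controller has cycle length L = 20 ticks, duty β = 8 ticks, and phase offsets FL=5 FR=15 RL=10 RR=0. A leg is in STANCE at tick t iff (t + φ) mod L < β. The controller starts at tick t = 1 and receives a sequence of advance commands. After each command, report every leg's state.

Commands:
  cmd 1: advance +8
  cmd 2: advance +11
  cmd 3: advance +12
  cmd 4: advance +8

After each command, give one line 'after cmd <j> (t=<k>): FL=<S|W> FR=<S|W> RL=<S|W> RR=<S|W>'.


after cmd 1 (t=9): FL=W FR=S RL=W RR=W
after cmd 2 (t=20): FL=S FR=W RL=W RR=S
after cmd 3 (t=32): FL=W FR=S RL=S RR=W
after cmd 4 (t=40): FL=S FR=W RL=W RR=S

start t=1: FL=S FR=W RL=W RR=S
cmd 1: advance +8 → t=9, phase=(14,4,19,9) → FL=W FR=S RL=W RR=W
cmd 2: advance +11 → t=20, phase=(5,15,10,0) → FL=S FR=W RL=W RR=S
cmd 3: advance +12 → t=32, phase=(17,7,2,12) → FL=W FR=S RL=S RR=W
cmd 4: advance +8 → t=40, phase=(5,15,10,0) → FL=S FR=W RL=W RR=S


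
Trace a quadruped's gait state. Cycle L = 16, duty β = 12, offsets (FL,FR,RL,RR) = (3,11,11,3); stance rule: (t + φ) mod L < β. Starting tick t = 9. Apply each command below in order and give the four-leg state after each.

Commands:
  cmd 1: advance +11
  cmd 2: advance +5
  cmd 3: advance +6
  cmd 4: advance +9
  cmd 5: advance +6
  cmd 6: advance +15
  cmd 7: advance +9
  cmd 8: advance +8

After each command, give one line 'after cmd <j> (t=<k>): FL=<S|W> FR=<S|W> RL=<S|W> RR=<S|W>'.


after cmd 1 (t=20): FL=S FR=W RL=W RR=S
after cmd 2 (t=25): FL=W FR=S RL=S RR=W
after cmd 3 (t=31): FL=S FR=S RL=S RR=S
after cmd 4 (t=40): FL=S FR=S RL=S RR=S
after cmd 5 (t=46): FL=S FR=S RL=S RR=S
after cmd 6 (t=61): FL=S FR=S RL=S RR=S
after cmd 7 (t=70): FL=S FR=S RL=S RR=S
after cmd 8 (t=78): FL=S FR=S RL=S RR=S

start t=9: FL=W FR=S RL=S RR=W
cmd 1: advance +11 → t=20, phase=(7,15,15,7) → FL=S FR=W RL=W RR=S
cmd 2: advance +5 → t=25, phase=(12,4,4,12) → FL=W FR=S RL=S RR=W
cmd 3: advance +6 → t=31, phase=(2,10,10,2) → FL=S FR=S RL=S RR=S
cmd 4: advance +9 → t=40, phase=(11,3,3,11) → FL=S FR=S RL=S RR=S
cmd 5: advance +6 → t=46, phase=(1,9,9,1) → FL=S FR=S RL=S RR=S
cmd 6: advance +15 → t=61, phase=(0,8,8,0) → FL=S FR=S RL=S RR=S
cmd 7: advance +9 → t=70, phase=(9,1,1,9) → FL=S FR=S RL=S RR=S
cmd 8: advance +8 → t=78, phase=(1,9,9,1) → FL=S FR=S RL=S RR=S


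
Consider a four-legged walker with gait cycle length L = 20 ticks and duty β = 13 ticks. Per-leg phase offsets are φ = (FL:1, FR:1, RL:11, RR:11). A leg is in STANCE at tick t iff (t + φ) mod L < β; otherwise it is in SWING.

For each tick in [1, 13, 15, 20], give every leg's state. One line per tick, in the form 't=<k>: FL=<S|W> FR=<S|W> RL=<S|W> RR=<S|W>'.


t=1: FL=S FR=S RL=S RR=S
t=13: FL=W FR=W RL=S RR=S
t=15: FL=W FR=W RL=S RR=S
t=20: FL=S FR=S RL=S RR=S

t=1: phase=(2,2,12,12) vs β=13 → FL=S FR=S RL=S RR=S
t=13: phase=(14,14,4,4) vs β=13 → FL=W FR=W RL=S RR=S
t=15: phase=(16,16,6,6) vs β=13 → FL=W FR=W RL=S RR=S
t=20: phase=(1,1,11,11) vs β=13 → FL=S FR=S RL=S RR=S


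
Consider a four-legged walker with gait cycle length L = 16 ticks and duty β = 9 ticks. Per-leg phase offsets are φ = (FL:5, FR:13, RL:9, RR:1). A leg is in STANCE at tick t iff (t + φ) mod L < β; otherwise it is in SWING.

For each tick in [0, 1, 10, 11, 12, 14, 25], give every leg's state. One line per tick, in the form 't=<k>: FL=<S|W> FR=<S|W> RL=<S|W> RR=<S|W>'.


t=0: FL=S FR=W RL=W RR=S
t=1: FL=S FR=W RL=W RR=S
t=10: FL=W FR=S RL=S RR=W
t=11: FL=S FR=S RL=S RR=W
t=12: FL=S FR=W RL=S RR=W
t=14: FL=S FR=W RL=S RR=W
t=25: FL=W FR=S RL=S RR=W

t=0: phase=(5,13,9,1) vs β=9 → FL=S FR=W RL=W RR=S
t=1: phase=(6,14,10,2) vs β=9 → FL=S FR=W RL=W RR=S
t=10: phase=(15,7,3,11) vs β=9 → FL=W FR=S RL=S RR=W
t=11: phase=(0,8,4,12) vs β=9 → FL=S FR=S RL=S RR=W
t=12: phase=(1,9,5,13) vs β=9 → FL=S FR=W RL=S RR=W
t=14: phase=(3,11,7,15) vs β=9 → FL=S FR=W RL=S RR=W
t=25: phase=(14,6,2,10) vs β=9 → FL=W FR=S RL=S RR=W


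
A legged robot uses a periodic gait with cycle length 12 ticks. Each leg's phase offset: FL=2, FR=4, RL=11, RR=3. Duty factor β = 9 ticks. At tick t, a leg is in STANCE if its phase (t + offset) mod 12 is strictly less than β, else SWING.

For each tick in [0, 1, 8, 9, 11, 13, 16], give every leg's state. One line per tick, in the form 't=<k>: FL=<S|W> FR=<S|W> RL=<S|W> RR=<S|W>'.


t=0: FL=S FR=S RL=W RR=S
t=1: FL=S FR=S RL=S RR=S
t=8: FL=W FR=S RL=S RR=W
t=9: FL=W FR=S RL=S RR=S
t=11: FL=S FR=S RL=W RR=S
t=13: FL=S FR=S RL=S RR=S
t=16: FL=S FR=S RL=S RR=S

t=0: phase=(2,4,11,3) vs β=9 → FL=S FR=S RL=W RR=S
t=1: phase=(3,5,0,4) vs β=9 → FL=S FR=S RL=S RR=S
t=8: phase=(10,0,7,11) vs β=9 → FL=W FR=S RL=S RR=W
t=9: phase=(11,1,8,0) vs β=9 → FL=W FR=S RL=S RR=S
t=11: phase=(1,3,10,2) vs β=9 → FL=S FR=S RL=W RR=S
t=13: phase=(3,5,0,4) vs β=9 → FL=S FR=S RL=S RR=S
t=16: phase=(6,8,3,7) vs β=9 → FL=S FR=S RL=S RR=S
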